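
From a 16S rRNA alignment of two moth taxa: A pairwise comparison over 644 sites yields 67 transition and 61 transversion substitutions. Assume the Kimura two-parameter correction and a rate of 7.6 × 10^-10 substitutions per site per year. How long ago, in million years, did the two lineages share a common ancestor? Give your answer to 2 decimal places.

P = 67/644 ≈ 0.104037 and Q = 61/644 ≈ 0.09472.
Under the Kimura two-parameter model, d = −½ ln(1 − 2P − Q) − ¼ ln(1 − 2Q).
1 − 2P − Q = 0.697206, giving −½ ln(0.697206) = 0.180337.
1 − 2Q = 0.81056, giving −¼ ln(0.81056) = 0.052507.
d = 0.180337 + 0.052507 = 0.232844.
Under a molecular clock d = 2μt, so t = d/(2μ) = 0.232844 / (2 × 7.6 × 10^-10) = 153.19 million years.

153.19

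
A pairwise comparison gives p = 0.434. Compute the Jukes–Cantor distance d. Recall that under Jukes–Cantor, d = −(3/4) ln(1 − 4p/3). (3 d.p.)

d = −(3/4) ln(1 − 4p/3) = −0.75 ln(1 − 0.578667) = −0.75 ln(0.421333)
  = −0.75 × (-0.864332) = 0.648249 substitutions/site.

0.648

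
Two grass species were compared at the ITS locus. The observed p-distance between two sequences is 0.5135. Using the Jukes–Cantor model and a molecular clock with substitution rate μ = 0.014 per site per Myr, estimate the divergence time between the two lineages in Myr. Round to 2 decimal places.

30.91

d = −(3/4) ln(1 − 4p/3) = −0.75 ln(1 − 0.684667) = −0.75 ln(0.315333)
  = −0.75 × (-1.154126) = 0.865595 substitutions/site.
Under a molecular clock d = 2μt, so t = d/(2μ) = 0.865595 / (2 × 0.014) = 30.91 Myr.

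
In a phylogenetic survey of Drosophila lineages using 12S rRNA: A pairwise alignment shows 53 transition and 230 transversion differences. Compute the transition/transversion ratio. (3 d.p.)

0.230

R = 53/230 = 0.230434… ≈ 0.230 (to 3 d.p.).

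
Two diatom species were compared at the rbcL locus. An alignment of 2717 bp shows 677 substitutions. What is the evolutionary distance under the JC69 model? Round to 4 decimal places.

0.3029

p = 677/2717 ≈ 0.249172.
d = −(3/4) ln(1 − 4p/3) = −0.75 ln(1 − 0.332229) = −0.75 ln(0.667771)
  = −0.75 × (-0.403810) = 0.302858 substitutions/site.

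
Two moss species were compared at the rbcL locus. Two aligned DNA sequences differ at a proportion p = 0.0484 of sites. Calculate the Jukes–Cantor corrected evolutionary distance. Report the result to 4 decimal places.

0.0500

d = −(3/4) ln(1 − 4p/3) = −0.75 ln(1 − 0.064533) = −0.75 ln(0.935467)
  = −0.75 × (-0.066709) = 0.050032 substitutions/site.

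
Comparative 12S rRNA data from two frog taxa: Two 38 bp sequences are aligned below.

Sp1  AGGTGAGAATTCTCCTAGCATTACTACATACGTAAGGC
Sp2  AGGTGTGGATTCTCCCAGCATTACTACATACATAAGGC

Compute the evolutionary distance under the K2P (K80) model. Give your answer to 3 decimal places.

Of 38 sites, 3 differences are transitions and 1 are transversions, so P = 3/38 ≈ 0.078947 and Q = 1/38 ≈ 0.026316.
Under the Kimura two-parameter model, d = −½ ln(1 − 2P − Q) − ¼ ln(1 − 2Q).
1 − 2P − Q = 0.81579, giving −½ ln(0.81579) = 0.101799.
1 − 2Q = 0.947368, giving −¼ ln(0.947368) = 0.013517.
d = 0.101799 + 0.013517 = 0.115316.

0.115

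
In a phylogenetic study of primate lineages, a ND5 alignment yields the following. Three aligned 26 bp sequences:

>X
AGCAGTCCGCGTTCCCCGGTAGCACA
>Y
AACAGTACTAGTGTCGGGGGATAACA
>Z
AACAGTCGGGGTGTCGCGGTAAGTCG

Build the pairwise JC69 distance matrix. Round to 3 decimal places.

d(X,Y) = 0.623, d(X,Z) = 0.539, d(Y,Z) = 0.539

X–Y: 11/26 sites differ → p ≈ 0.423077, d = −0.75 ln(1 − 0.564103) = 0.622762 ≈ 0.623.
X–Z: 10/26 sites differ → p ≈ 0.384615, d = −0.75 ln(1 − 0.51282) = 0.539341 ≈ 0.539.
Y–Z: 10/26 sites differ → p ≈ 0.384615, d = −0.75 ln(1 − 0.51282) = 0.539341 ≈ 0.539.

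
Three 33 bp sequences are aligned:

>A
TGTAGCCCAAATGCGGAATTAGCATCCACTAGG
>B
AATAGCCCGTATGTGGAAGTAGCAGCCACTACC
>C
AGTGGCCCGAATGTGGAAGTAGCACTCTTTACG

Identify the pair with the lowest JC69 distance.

A–B: 9/33 differ, p = 0.273, d = 0.339.
A–C: 10/33 differ, p = 0.303, d = 0.388.
B–C: 8/33 differ, p = 0.242, d = 0.293.
The smallest distance is between B and C.

B and C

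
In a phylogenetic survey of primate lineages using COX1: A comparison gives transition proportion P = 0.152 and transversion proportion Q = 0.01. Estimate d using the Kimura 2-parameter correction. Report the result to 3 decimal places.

Under the Kimura two-parameter model, d = −½ ln(1 − 2P − Q) − ¼ ln(1 − 2Q).
1 − 2P − Q = 0.686, giving −½ ln(0.686) = 0.188439.
1 − 2Q = 0.98, giving −¼ ln(0.98) = 0.005051.
d = 0.188439 + 0.005051 = 0.193490.

0.193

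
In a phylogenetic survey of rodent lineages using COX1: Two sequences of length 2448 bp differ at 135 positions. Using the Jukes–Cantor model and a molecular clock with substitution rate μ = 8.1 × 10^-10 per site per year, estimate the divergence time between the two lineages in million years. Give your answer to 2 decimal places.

p = 135/2448 ≈ 0.055147.
d = −(3/4) ln(1 − 4p/3) = −0.75 ln(1 − 0.073529) = −0.75 ln(0.926471)
  = −0.75 × (-0.076373) = 0.057280 substitutions/site.
Under a molecular clock d = 2μt, so t = d/(2μ) = 0.057280 / (2 × 8.1 × 10^-10) = 35.36 million years.

35.36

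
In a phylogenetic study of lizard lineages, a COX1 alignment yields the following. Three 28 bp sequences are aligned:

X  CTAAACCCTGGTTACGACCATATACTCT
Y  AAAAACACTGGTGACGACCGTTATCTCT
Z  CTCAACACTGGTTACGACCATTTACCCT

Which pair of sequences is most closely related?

X and Z

X–Y: 8/28 differ, p = 0.286, d = 0.360.
X–Z: 4/28 differ, p = 0.143, d = 0.158.
Y–Z: 8/28 differ, p = 0.286, d = 0.360.
The smallest distance is between X and Z.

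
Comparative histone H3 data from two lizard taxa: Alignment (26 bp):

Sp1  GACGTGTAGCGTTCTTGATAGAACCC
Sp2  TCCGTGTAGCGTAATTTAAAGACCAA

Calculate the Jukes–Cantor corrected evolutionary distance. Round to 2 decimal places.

The sequences differ at 9 of 26 sites (1, 2, 13, 14, 17, 19, 23, 25, 26), so p = 9/26 ≈ 0.346154.
d = −(3/4) ln(1 − 4p/3) = −0.75 ln(1 − 0.461539) = −0.75 ln(0.538461)
  = −0.75 × (-0.619040) = 0.464280 substitutions/site.

0.46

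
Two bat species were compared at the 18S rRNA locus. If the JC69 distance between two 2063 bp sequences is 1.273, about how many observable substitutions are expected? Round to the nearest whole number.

Invert JC69: p = (3/4)(1 − e^(−4d/3)) = 0.75 × (1 − e^(-1.697333)) = 0.75 × (1 − 0.183171) = 0.612622.
Expected differing sites = pL ≈ 0.612622 × 2063 = 1263.839186 ≈ 1264.

1264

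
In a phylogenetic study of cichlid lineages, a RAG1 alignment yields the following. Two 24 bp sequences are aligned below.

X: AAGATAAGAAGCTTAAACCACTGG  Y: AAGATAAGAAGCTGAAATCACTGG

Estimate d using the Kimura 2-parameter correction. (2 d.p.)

0.09

Of 24 sites, 1 differences are transitions and 1 are transversions, so P = 1/24 ≈ 0.041667 and Q = 1/24 ≈ 0.041667.
Under the Kimura two-parameter model, d = −½ ln(1 − 2P − Q) − ¼ ln(1 − 2Q).
1 − 2P − Q = 0.874999, giving −½ ln(0.874999) = 0.066766.
1 − 2Q = 0.916666, giving −¼ ln(0.916666) = 0.021753.
d = 0.066766 + 0.021753 = 0.088519.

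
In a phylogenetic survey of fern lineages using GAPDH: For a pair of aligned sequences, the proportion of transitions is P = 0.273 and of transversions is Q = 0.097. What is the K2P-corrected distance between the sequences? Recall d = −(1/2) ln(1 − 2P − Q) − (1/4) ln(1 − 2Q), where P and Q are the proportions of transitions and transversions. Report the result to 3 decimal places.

Under the Kimura two-parameter model, d = −½ ln(1 − 2P − Q) − ¼ ln(1 − 2Q).
1 − 2P − Q = 0.357, giving −½ ln(0.357) = 0.515010.
1 − 2Q = 0.806, giving −¼ ln(0.806) = 0.053918.
d = 0.515010 + 0.053918 = 0.568928.

0.569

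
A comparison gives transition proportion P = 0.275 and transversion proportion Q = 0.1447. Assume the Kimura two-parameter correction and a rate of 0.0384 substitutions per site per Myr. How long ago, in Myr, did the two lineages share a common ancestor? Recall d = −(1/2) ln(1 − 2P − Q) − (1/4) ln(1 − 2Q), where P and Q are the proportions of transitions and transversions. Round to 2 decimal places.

8.84

Under the Kimura two-parameter model, d = −½ ln(1 − 2P − Q) − ¼ ln(1 − 2Q).
1 − 2P − Q = 0.3053, giving −½ ln(0.3053) = 0.593230.
1 − 2Q = 0.7106, giving −¼ ln(0.7106) = 0.085411.
d = 0.593230 + 0.085411 = 0.678641.
Under a molecular clock d = 2μt, so t = d/(2μ) = 0.678641 / (2 × 0.0384) = 8.84 Myr.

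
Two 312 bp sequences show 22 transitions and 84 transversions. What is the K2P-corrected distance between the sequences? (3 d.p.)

P = 22/312 ≈ 0.070513 and Q = 84/312 ≈ 0.269231.
Under the Kimura two-parameter model, d = −½ ln(1 − 2P − Q) − ¼ ln(1 − 2Q).
1 − 2P − Q = 0.589743, giving −½ ln(0.589743) = 0.264034.
1 − 2Q = 0.461538, giving −¼ ln(0.461538) = 0.193298.
d = 0.264034 + 0.193298 = 0.457332.

0.457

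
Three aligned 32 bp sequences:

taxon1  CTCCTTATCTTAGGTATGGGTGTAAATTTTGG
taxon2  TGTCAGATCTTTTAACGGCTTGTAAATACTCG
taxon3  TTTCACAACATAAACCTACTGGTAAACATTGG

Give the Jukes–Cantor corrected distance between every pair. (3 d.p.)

d(taxon1,taxon2) = 0.824, d(taxon1,taxon3) = 0.824, d(taxon2,taxon3) = 0.585

taxon1–taxon2: 16/32 sites differ → p = 0.5, d = −0.75 ln(1 − 0.666667) = 0.823960 ≈ 0.824.
taxon1–taxon3: 16/32 sites differ → p = 0.5, d = −0.75 ln(1 − 0.666667) = 0.823960 ≈ 0.824.
taxon2–taxon3: 13/32 sites differ → p = 0.40625, d = −0.75 ln(1 − 0.541667) = 0.585119 ≈ 0.585.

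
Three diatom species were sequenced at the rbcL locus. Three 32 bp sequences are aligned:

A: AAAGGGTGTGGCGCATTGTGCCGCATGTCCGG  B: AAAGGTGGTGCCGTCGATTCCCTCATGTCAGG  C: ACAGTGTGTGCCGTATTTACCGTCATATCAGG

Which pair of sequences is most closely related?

A–B: 11/32 differ, p = 0.344, d = 0.460.
A–C: 11/32 differ, p = 0.344, d = 0.460.
B–C: 10/32 differ, p = 0.313, d = 0.404.
The smallest distance is between B and C.

B and C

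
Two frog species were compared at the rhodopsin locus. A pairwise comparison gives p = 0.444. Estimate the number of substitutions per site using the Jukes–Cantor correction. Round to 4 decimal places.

d = −(3/4) ln(1 − 4p/3) = −0.75 ln(1 − 0.592) = −0.75 ln(0.408)
  = −0.75 × (-0.896488) = 0.672366 substitutions/site.

0.6724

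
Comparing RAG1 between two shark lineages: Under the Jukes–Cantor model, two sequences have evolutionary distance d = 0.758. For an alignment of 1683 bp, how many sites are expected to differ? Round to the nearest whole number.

803

Invert JC69: p = (3/4)(1 − e^(−4d/3)) = 0.75 × (1 − e^(-1.010667)) = 0.75 × (1 − 0.363976) = 0.477018.
Expected differing sites = pL ≈ 0.477018 × 1683 = 802.821294 ≈ 803.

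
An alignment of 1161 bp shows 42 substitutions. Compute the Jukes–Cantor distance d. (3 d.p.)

p = 42/1161 ≈ 0.036176.
d = −(3/4) ln(1 − 4p/3) = −0.75 ln(1 − 0.048235) = −0.75 ln(0.951765)
  = −0.75 × (-0.049437) = 0.037078 substitutions/site.

0.037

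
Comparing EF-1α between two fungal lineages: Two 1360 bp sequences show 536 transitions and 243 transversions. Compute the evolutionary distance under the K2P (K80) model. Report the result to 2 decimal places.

1.81

P = 536/1360 ≈ 0.394118 and Q = 243/1360 ≈ 0.178676.
Under the Kimura two-parameter model, d = −½ ln(1 − 2P − Q) − ¼ ln(1 − 2Q).
1 − 2P − Q = 0.033088, giving −½ ln(0.033088) = 1.704292.
1 − 2Q = 0.642648, giving −¼ ln(0.642648) = 0.110540.
d = 1.704292 + 0.110540 = 1.814832.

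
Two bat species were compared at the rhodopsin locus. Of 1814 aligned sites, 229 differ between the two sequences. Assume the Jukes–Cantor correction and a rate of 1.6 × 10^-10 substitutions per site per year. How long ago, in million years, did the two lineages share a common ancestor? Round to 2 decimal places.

p = 229/1814 ≈ 0.12624.
d = −(3/4) ln(1 − 4p/3) = −0.75 ln(1 − 0.16832) = −0.75 ln(0.83168)
  = −0.75 × (-0.184308) = 0.138231 substitutions/site.
Under a molecular clock d = 2μt, so t = d/(2μ) = 0.138231 / (2 × 1.6 × 10^-10) = 431.97 million years.

431.97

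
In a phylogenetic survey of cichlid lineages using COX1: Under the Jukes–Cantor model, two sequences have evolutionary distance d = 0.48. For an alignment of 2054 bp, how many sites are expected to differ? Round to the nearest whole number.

Invert JC69: p = (3/4)(1 − e^(−4d/3)) = 0.75 × (1 − e^(-0.64)) = 0.75 × (1 − 0.527292) = 0.354531.
Expected differing sites = pL ≈ 0.354531 × 2054 = 728.206674 ≈ 728.

728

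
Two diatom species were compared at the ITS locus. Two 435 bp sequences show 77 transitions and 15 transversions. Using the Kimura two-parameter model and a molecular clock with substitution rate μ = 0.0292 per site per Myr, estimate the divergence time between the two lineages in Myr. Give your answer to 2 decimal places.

P = 77/435 ≈ 0.177011 and Q = 15/435 ≈ 0.034483.
Under the Kimura two-parameter model, d = −½ ln(1 − 2P − Q) − ¼ ln(1 − 2Q).
1 − 2P − Q = 0.611495, giving −½ ln(0.611495) = 0.245924.
1 − 2Q = 0.931034, giving −¼ ln(0.931034) = 0.017865.
d = 0.245924 + 0.017865 = 0.263789.
Under a molecular clock d = 2μt, so t = d/(2μ) = 0.263789 / (2 × 0.0292) = 4.52 Myr.

4.52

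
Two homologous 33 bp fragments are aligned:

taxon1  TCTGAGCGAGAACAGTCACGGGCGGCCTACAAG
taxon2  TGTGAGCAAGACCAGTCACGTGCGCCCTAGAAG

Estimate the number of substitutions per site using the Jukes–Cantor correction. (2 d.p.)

0.21

The sequences differ at 6 of 33 sites (2, 8, 12, 21, 25, 30), so p = 6/33 ≈ 0.181818.
d = −(3/4) ln(1 − 4p/3) = −0.75 ln(1 − 0.242424) = −0.75 ln(0.757576)
  = −0.75 × (-0.277631) = 0.208223 substitutions/site.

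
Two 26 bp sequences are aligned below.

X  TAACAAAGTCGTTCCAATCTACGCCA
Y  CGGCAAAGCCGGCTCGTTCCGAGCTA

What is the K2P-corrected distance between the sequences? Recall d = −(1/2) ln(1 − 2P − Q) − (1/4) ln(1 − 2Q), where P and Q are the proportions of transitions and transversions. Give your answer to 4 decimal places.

Of 26 sites, 10 differences are transitions and 3 are transversions, so P = 10/26 ≈ 0.384615 and Q = 3/26 ≈ 0.115385.
Under the Kimura two-parameter model, d = −½ ln(1 − 2P − Q) − ¼ ln(1 − 2Q).
1 − 2P − Q = 0.115385, giving −½ ln(0.115385) = 1.079740.
1 − 2Q = 0.76923, giving −¼ ln(0.76923) = 0.065591.
d = 1.079740 + 0.065591 = 1.145331.

1.1453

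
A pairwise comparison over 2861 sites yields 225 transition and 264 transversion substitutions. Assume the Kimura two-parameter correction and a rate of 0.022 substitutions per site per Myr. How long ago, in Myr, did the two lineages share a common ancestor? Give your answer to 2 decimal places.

4.42

P = 225/2861 ≈ 0.078644 and Q = 264/2861 ≈ 0.092275.
Under the Kimura two-parameter model, d = −½ ln(1 − 2P − Q) − ¼ ln(1 − 2Q).
1 − 2P − Q = 0.750437, giving −½ ln(0.750437) = 0.143550.
1 − 2Q = 0.81545, giving −¼ ln(0.81545) = 0.051004.
d = 0.143550 + 0.051004 = 0.194554.
Under a molecular clock d = 2μt, so t = d/(2μ) = 0.194554 / (2 × 0.022) = 4.42 Myr.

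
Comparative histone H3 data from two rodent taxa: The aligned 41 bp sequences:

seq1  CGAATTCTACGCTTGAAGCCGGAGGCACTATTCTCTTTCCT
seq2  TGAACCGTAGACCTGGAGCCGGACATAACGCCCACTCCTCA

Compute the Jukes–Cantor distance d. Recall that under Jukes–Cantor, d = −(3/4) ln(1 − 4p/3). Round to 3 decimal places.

The sequences differ at 21 of 41 sites, so p = 21/41 ≈ 0.512195.
d = −(3/4) ln(1 − 4p/3) = −0.75 ln(1 − 0.682927) = −0.75 ln(0.317073)
  = −0.75 × (-1.148623) = 0.861467 substitutions/site.

0.861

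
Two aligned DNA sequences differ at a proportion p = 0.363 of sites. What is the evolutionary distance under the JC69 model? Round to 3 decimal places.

0.496

d = −(3/4) ln(1 − 4p/3) = −0.75 ln(1 − 0.484) = −0.75 ln(0.516)
  = −0.75 × (-0.661649) = 0.496237 substitutions/site.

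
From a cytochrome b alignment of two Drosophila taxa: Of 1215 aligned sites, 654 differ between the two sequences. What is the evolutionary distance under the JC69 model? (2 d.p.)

p = 654/1215 ≈ 0.538272.
d = −(3/4) ln(1 − 4p/3) = −0.75 ln(1 − 0.717696) = −0.75 ln(0.282304)
  = −0.75 × (-1.264771) = 0.948578 substitutions/site.

0.95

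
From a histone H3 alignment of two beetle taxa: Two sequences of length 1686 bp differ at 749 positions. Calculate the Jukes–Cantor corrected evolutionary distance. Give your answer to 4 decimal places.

p = 749/1686 ≈ 0.444247.
d = −(3/4) ln(1 − 4p/3) = −0.75 ln(1 − 0.592329) = −0.75 ln(0.407671)
  = −0.75 × (-0.897295) = 0.672971 substitutions/site.

0.6730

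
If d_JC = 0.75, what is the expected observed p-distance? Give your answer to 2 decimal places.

p = (3/4)(1 − e^(−4d/3)) = 0.75 × (1 − e^(-1)) = 0.75 × (1 − 0.367879) = 0.474091.

0.47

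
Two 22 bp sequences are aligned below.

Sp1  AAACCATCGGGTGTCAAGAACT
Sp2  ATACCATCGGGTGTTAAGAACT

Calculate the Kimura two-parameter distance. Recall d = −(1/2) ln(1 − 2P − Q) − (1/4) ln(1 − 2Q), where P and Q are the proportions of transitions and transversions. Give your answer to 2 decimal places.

0.10

Of 22 sites, 1 differences are transitions and 1 are transversions, so P = 1/22 ≈ 0.045455 and Q = 1/22 ≈ 0.045455.
Under the Kimura two-parameter model, d = −½ ln(1 − 2P − Q) − ¼ ln(1 − 2Q).
1 − 2P − Q = 0.863635, giving −½ ln(0.863635) = 0.073303.
1 − 2Q = 0.90909, giving −¼ ln(0.90909) = 0.023828.
d = 0.073303 + 0.023828 = 0.097131.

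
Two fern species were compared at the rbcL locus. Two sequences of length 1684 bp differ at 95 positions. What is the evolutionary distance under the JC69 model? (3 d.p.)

p = 95/1684 ≈ 0.056413.
d = −(3/4) ln(1 − 4p/3) = −0.75 ln(1 − 0.075217) = −0.75 ln(0.924783)
  = −0.75 × (-0.078196) = 0.058647 substitutions/site.

0.059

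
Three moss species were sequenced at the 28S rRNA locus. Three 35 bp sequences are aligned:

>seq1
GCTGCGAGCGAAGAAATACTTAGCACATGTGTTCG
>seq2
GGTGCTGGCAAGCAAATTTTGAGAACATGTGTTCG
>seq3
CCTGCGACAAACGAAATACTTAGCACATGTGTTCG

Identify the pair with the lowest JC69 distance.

seq1–seq2: 10/35 differ, p = 0.286, d = 0.360.
seq1–seq3: 5/35 differ, p = 0.143, d = 0.158.
seq2–seq3: 12/35 differ, p = 0.343, d = 0.458.
The smallest distance is between seq1 and seq3.

seq1 and seq3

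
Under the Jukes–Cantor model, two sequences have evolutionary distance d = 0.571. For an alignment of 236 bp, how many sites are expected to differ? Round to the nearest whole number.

Invert JC69: p = (3/4)(1 − e^(−4d/3)) = 0.75 × (1 − e^(-0.761333)) = 0.75 × (1 − 0.467043) = 0.399718.
Expected differing sites = pL ≈ 0.399718 × 236 = 94.333448 ≈ 94.

94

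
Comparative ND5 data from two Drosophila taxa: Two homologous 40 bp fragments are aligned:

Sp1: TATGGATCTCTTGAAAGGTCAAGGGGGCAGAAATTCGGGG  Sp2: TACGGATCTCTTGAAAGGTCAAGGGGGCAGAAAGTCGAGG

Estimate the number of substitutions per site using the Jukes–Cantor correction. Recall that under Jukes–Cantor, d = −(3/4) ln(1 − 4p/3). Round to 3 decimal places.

The sequences differ at 3 of 40 sites (3, 34, 38), so p = 3/40 = 0.075.
d = −(3/4) ln(1 − 4p/3) = −0.75 ln(1 − 0.1) = −0.75 ln(0.9)
  = −0.75 × (-0.105361) = 0.079021 substitutions/site.

0.079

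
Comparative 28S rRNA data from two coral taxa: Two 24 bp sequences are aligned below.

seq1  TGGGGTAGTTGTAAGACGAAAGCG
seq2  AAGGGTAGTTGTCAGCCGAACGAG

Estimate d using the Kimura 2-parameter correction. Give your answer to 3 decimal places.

Of 24 sites, 1 differences are transitions and 5 are transversions, so P = 1/24 ≈ 0.041667 and Q = 5/24 ≈ 0.208333.
Under the Kimura two-parameter model, d = −½ ln(1 − 2P − Q) − ¼ ln(1 − 2Q).
1 − 2P − Q = 0.708333, giving −½ ln(0.708333) = 0.172420.
1 − 2Q = 0.583334, giving −¼ ln(0.583334) = 0.134749.
d = 0.172420 + 0.134749 = 0.307169.

0.307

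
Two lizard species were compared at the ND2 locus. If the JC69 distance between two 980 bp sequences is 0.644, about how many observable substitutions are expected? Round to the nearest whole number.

Invert JC69: p = (3/4)(1 − e^(−4d/3)) = 0.75 × (1 − e^(-0.858667)) = 0.75 × (1 − 0.423727) = 0.432205.
Expected differing sites = pL ≈ 0.432205 × 980 = 423.5609 ≈ 424.

424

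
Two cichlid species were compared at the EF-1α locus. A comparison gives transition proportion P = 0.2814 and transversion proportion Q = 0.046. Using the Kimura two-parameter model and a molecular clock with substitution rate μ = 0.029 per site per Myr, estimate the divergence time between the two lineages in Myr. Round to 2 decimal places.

8.51

Under the Kimura two-parameter model, d = −½ ln(1 − 2P − Q) − ¼ ln(1 − 2Q).
1 − 2P − Q = 0.3912, giving −½ ln(0.3912) = 0.469268.
1 − 2Q = 0.908, giving −¼ ln(0.908) = 0.024128.
d = 0.469268 + 0.024128 = 0.493396.
Under a molecular clock d = 2μt, so t = d/(2μ) = 0.493396 / (2 × 0.029) = 8.51 Myr.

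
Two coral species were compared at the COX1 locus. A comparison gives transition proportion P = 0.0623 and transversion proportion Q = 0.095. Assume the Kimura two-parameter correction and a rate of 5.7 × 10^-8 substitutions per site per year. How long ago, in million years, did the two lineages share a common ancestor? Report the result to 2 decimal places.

1.55

Under the Kimura two-parameter model, d = −½ ln(1 − 2P − Q) − ¼ ln(1 − 2Q).
1 − 2P − Q = 0.7804, giving −½ ln(0.7804) = 0.123974.
1 − 2Q = 0.81, giving −¼ ln(0.81) = 0.052680.
d = 0.123974 + 0.052680 = 0.176654.
Under a molecular clock d = 2μt, so t = d/(2μ) = 0.176654 / (2 × 5.7 × 10^-8) = 1.55 million years.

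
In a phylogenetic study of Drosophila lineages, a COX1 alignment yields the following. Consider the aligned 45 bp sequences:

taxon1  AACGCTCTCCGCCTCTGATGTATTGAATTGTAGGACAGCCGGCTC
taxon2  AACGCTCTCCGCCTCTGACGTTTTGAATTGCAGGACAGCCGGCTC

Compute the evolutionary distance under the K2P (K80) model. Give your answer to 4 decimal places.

Of 45 sites, 2 differences are transitions and 1 are transversions, so P = 2/45 ≈ 0.044444 and Q = 1/45 ≈ 0.022222.
Under the Kimura two-parameter model, d = −½ ln(1 − 2P − Q) − ¼ ln(1 − 2Q).
1 − 2P − Q = 0.88889, giving −½ ln(0.88889) = 0.058891.
1 − 2Q = 0.955556, giving −¼ ln(0.955556) = 0.011365.
d = 0.058891 + 0.011365 = 0.070256.

0.0703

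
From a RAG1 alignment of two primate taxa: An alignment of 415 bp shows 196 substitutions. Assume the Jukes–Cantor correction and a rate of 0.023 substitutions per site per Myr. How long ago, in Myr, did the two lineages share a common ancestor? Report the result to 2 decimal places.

p = 196/415 ≈ 0.472289.
d = −(3/4) ln(1 − 4p/3) = −0.75 ln(1 − 0.629719) = −0.75 ln(0.370281)
  = −0.75 × (-0.993493) = 0.745120 substitutions/site.
Under a molecular clock d = 2μt, so t = d/(2μ) = 0.745120 / (2 × 0.023) = 16.20 Myr.

16.20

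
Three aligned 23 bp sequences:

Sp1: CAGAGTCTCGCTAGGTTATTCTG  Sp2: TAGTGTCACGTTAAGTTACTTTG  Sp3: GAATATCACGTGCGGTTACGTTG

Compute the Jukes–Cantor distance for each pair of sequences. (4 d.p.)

d(Sp1,Sp2) = 0.3904, d(Sp1,Sp3) = 0.7614, d(Sp2,Sp3) = 0.3904

Sp1–Sp2: 7/23 sites differ → p ≈ 0.304348, d = −0.75 ln(1 − 0.405797) = 0.390401 ≈ 0.3904.
Sp1–Sp3: 11/23 sites differ → p ≈ 0.478261, d = −0.75 ln(1 − 0.637681) = 0.761423 ≈ 0.7614.
Sp2–Sp3: 7/23 sites differ → p ≈ 0.304348, d = −0.75 ln(1 − 0.405797) = 0.390401 ≈ 0.3904.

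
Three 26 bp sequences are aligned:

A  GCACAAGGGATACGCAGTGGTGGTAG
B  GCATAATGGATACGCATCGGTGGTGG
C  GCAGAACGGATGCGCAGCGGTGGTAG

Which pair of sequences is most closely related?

A–B: 5/26 differ, p = 0.192, d = 0.222.
A–C: 4/26 differ, p = 0.154, d = 0.172.
B–C: 5/26 differ, p = 0.192, d = 0.222.
The smallest distance is between A and C.

A and C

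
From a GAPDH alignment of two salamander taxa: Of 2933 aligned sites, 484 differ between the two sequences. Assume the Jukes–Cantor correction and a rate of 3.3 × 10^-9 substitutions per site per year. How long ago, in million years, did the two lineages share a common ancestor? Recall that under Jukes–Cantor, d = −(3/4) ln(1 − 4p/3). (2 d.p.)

28.24

p = 484/2933 ≈ 0.165019.
d = −(3/4) ln(1 − 4p/3) = −0.75 ln(1 − 0.220025) = −0.75 ln(0.779975)
  = −0.75 × (-0.248493) = 0.186370 substitutions/site.
Under a molecular clock d = 2μt, so t = d/(2μ) = 0.186370 / (2 × 3.3 × 10^-9) = 28.24 million years.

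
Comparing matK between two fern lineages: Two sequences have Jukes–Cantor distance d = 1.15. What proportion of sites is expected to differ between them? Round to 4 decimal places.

0.5881

p = (3/4)(1 − e^(−4d/3)) = 0.75 × (1 − e^(-1.533333)) = 0.75 × (1 − 0.215815) = 0.588139.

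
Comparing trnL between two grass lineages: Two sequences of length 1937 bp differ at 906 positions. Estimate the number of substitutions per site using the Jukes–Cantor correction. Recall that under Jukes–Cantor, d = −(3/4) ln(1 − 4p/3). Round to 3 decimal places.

0.733

p = 906/1937 ≈ 0.467734.
d = −(3/4) ln(1 − 4p/3) = −0.75 ln(1 − 0.623645) = −0.75 ln(0.376355)
  = −0.75 × (-0.977222) = 0.732917 substitutions/site.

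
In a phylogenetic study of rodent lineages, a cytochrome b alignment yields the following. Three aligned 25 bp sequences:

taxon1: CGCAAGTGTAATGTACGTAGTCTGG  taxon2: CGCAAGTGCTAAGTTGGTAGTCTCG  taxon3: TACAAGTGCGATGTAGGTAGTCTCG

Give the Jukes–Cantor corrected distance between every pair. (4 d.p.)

taxon1–taxon2: 6/25 sites differ → p = 0.24, d = −0.75 ln(1 − 0.32) = 0.289247 ≈ 0.2892.
taxon1–taxon3: 6/25 sites differ → p = 0.24, d = −0.75 ln(1 − 0.32) = 0.289247 ≈ 0.2892.
taxon2–taxon3: 5/25 sites differ → p = 0.2, d = −0.75 ln(1 − 0.266667) = 0.232617 ≈ 0.2326.

d(taxon1,taxon2) = 0.2892, d(taxon1,taxon3) = 0.2892, d(taxon2,taxon3) = 0.2326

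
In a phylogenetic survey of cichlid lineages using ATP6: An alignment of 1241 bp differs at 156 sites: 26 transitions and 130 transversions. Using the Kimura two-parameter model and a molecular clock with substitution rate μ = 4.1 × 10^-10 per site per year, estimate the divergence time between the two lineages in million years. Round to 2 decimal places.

168.38

P = 26/1241 ≈ 0.020951 and Q = 130/1241 ≈ 0.104754.
Under the Kimura two-parameter model, d = −½ ln(1 − 2P − Q) − ¼ ln(1 − 2Q).
1 − 2P − Q = 0.853344, giving −½ ln(0.853344) = 0.079296.
1 − 2Q = 0.790492, giving −¼ ln(0.790492) = 0.058775.
d = 0.079296 + 0.058775 = 0.138071.
Under a molecular clock d = 2μt, so t = d/(2μ) = 0.138071 / (2 × 4.1 × 10^-10) = 168.38 million years.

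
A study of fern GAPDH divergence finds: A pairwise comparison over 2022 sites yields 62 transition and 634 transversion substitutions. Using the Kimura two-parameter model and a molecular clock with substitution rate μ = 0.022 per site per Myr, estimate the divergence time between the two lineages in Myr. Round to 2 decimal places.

P = 62/2022 ≈ 0.030663 and Q = 634/2022 ≈ 0.313551.
Under the Kimura two-parameter model, d = −½ ln(1 − 2P − Q) − ¼ ln(1 − 2Q).
1 − 2P − Q = 0.625123, giving −½ ln(0.625123) = 0.234903.
1 − 2Q = 0.372898, giving −¼ ln(0.372898) = 0.246613.
d = 0.234903 + 0.246613 = 0.481516.
Under a molecular clock d = 2μt, so t = d/(2μ) = 0.481516 / (2 × 0.022) = 10.94 Myr.

10.94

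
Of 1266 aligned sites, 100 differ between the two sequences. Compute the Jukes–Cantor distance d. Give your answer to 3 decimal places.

0.083

p = 100/1266 ≈ 0.078989.
d = −(3/4) ln(1 − 4p/3) = −0.75 ln(1 − 0.105319) = −0.75 ln(0.894681)
  = −0.75 × (-0.111288) = 0.083466 substitutions/site.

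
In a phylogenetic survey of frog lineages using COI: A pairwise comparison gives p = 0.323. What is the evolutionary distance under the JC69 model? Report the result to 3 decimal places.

d = −(3/4) ln(1 − 4p/3) = −0.75 ln(1 − 0.430667) = −0.75 ln(0.569333)
  = −0.75 × (-0.563290) = 0.422468 substitutions/site.

0.422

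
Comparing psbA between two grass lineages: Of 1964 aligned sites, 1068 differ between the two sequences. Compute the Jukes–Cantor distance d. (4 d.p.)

p = 1068/1964 ≈ 0.543788.
d = −(3/4) ln(1 − 4p/3) = −0.75 ln(1 − 0.725051) = −0.75 ln(0.274949)
  = −0.75 × (-1.291170) = 0.968378 substitutions/site.

0.9684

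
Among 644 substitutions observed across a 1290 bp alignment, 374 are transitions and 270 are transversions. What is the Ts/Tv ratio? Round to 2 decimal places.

1.39

R = 374/270 = 1.385185… ≈ 1.39 (to 2 d.p.).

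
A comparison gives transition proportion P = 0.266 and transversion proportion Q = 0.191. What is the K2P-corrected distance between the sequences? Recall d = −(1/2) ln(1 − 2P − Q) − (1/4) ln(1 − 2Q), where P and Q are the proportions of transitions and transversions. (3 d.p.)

0.762

Under the Kimura two-parameter model, d = −½ ln(1 − 2P − Q) − ¼ ln(1 − 2Q).
1 − 2P − Q = 0.277, giving −½ ln(0.277) = 0.641869.
1 − 2Q = 0.618, giving −¼ ln(0.618) = 0.120317.
d = 0.641869 + 0.120317 = 0.762186.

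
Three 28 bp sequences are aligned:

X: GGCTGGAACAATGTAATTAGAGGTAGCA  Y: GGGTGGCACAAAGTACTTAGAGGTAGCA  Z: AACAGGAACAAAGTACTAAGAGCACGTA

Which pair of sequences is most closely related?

X and Y

X–Y: 4/28 differ, p = 0.143, d = 0.158.
X–Z: 10/28 differ, p = 0.357, d = 0.485.
Y–Z: 10/28 differ, p = 0.357, d = 0.485.
The smallest distance is between X and Y.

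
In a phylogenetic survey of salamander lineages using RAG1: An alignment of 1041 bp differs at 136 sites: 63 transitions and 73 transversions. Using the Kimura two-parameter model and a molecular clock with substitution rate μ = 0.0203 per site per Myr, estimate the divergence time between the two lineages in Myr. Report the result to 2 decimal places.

P = 63/1041 ≈ 0.060519 and Q = 73/1041 ≈ 0.070125.
Under the Kimura two-parameter model, d = −½ ln(1 − 2P − Q) − ¼ ln(1 − 2Q).
1 − 2P − Q = 0.808837, giving −½ ln(0.808837) = 0.106079.
1 − 2Q = 0.85975, giving −¼ ln(0.85975) = 0.037778.
d = 0.106079 + 0.037778 = 0.143857.
Under a molecular clock d = 2μt, so t = d/(2μ) = 0.143857 / (2 × 0.0203) = 3.54 Myr.

3.54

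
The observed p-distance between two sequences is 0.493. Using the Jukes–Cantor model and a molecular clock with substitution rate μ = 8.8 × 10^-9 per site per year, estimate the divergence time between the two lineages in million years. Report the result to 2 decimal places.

45.64

d = −(3/4) ln(1 − 4p/3) = −0.75 ln(1 − 0.657333) = −0.75 ln(0.342667)
  = −0.75 × (-1.070996) = 0.803247 substitutions/site.
Under a molecular clock d = 2μt, so t = d/(2μ) = 0.803247 / (2 × 8.8 × 10^-9) = 45.64 million years.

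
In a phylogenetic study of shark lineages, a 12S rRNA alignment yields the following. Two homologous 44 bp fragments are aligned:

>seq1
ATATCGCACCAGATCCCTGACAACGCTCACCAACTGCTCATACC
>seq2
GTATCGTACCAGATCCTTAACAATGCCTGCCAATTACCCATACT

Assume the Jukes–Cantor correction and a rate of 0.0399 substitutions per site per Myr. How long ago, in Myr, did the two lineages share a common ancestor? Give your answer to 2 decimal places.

4.25

The sequences differ at 12 of 44 sites, so p = 12/44 ≈ 0.272727.
d = −(3/4) ln(1 − 4p/3) = −0.75 ln(1 − 0.363636) = −0.75 ln(0.636364)
  = −0.75 × (-0.451985) = 0.338989 substitutions/site.
Under a molecular clock d = 2μt, so t = d/(2μ) = 0.338989 / (2 × 0.0399) = 4.25 Myr.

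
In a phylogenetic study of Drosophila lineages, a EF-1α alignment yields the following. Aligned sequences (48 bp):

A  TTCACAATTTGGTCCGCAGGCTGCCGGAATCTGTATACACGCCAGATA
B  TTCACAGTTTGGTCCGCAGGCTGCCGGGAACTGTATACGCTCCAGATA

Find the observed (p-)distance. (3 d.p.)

The sequences differ at 5 of 48 positions (sites 7, 28, 30, 39, 41).
p = 5/48 = 0.104166… ≈ 0.104 (to 3 d.p.).

0.104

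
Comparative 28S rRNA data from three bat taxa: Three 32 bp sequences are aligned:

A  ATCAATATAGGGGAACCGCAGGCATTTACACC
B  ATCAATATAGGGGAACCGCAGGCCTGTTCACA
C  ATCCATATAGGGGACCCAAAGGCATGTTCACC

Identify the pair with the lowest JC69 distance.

A–B: 4/32 differ, p = 0.125, d = 0.137.
A–C: 6/32 differ, p = 0.188, d = 0.216.
B–C: 6/32 differ, p = 0.188, d = 0.216.
The smallest distance is between A and B.

A and B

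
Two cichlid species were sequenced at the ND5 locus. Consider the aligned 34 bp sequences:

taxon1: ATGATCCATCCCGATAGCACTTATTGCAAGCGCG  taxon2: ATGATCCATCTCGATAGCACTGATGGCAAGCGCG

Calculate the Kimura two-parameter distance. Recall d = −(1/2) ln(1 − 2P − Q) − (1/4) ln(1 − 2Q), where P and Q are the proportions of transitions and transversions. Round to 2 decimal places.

Of 34 sites, 1 differences are transitions and 2 are transversions, so P = 1/34 ≈ 0.029412 and Q = 2/34 ≈ 0.058824.
Under the Kimura two-parameter model, d = −½ ln(1 − 2P − Q) − ¼ ln(1 − 2Q).
1 − 2P − Q = 0.882352, giving −½ ln(0.882352) = 0.062582.
1 − 2Q = 0.882352, giving −¼ ln(0.882352) = 0.031291.
d = 0.062582 + 0.031291 = 0.093873.

0.09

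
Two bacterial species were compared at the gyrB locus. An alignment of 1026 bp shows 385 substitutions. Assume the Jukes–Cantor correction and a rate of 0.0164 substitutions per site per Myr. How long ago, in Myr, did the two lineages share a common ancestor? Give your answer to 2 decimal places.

p = 385/1026 ≈ 0.375244.
d = −(3/4) ln(1 − 4p/3) = −0.75 ln(1 − 0.500325) = −0.75 ln(0.499675)
  = −0.75 × (-0.693797) = 0.520348 substitutions/site.
Under a molecular clock d = 2μt, so t = d/(2μ) = 0.520348 / (2 × 0.0164) = 15.86 Myr.

15.86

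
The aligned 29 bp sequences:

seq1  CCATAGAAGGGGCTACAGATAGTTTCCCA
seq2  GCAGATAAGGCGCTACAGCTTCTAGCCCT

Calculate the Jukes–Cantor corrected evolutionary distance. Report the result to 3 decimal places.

The sequences differ at 10 of 29 sites (1, 4, 6, 11, 19, 21, 22, 24, 25, 29), so p = 10/29 ≈ 0.344828.
d = −(3/4) ln(1 − 4p/3) = −0.75 ln(1 − 0.459771) = −0.75 ln(0.540229)
  = −0.75 × (-0.615762) = 0.461822 substitutions/site.

0.462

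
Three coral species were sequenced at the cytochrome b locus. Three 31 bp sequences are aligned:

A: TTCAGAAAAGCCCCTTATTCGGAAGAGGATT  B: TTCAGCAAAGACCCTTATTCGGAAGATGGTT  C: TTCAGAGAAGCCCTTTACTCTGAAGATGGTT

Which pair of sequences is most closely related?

A–B: 4/31 differ, p = 0.129, d = 0.142.
A–C: 6/31 differ, p = 0.194, d = 0.224.
B–C: 6/31 differ, p = 0.194, d = 0.224.
The smallest distance is between A and B.

A and B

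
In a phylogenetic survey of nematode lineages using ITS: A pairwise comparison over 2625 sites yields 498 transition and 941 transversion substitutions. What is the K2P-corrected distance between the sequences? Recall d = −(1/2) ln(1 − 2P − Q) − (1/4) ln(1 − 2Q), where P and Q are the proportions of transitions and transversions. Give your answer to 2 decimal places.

0.99

P = 498/2625 ≈ 0.189714 and Q = 941/2625 ≈ 0.358476.
Under the Kimura two-parameter model, d = −½ ln(1 − 2P − Q) − ¼ ln(1 − 2Q).
1 − 2P − Q = 0.262096, giving −½ ln(0.262096) = 0.669522.
1 − 2Q = 0.283048, giving −¼ ln(0.283048) = 0.315535.
d = 0.669522 + 0.315535 = 0.985057.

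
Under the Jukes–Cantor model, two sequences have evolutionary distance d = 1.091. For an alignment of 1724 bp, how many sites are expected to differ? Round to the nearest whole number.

991

Invert JC69: p = (3/4)(1 − e^(−4d/3)) = 0.75 × (1 − e^(-1.454667)) = 0.75 × (1 − 0.233478) = 0.574892.
Expected differing sites = pL ≈ 0.574892 × 1724 = 991.113808 ≈ 991.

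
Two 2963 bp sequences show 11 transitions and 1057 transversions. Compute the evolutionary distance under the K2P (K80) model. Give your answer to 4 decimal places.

P = 11/2963 ≈ 0.003712 and Q = 1057/2963 ≈ 0.356733.
Under the Kimura two-parameter model, d = −½ ln(1 − 2P − Q) − ¼ ln(1 − 2Q).
1 − 2P − Q = 0.635843, giving −½ ln(0.635843) = 0.226402.
1 − 2Q = 0.286534, giving −¼ ln(0.286534) = 0.312475.
d = 0.226402 + 0.312475 = 0.538877.

0.5389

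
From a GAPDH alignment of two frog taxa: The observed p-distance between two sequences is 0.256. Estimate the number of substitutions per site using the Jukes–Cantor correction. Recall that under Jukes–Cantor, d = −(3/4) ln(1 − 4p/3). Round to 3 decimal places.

0.313

d = −(3/4) ln(1 − 4p/3) = −0.75 ln(1 − 0.341333) = −0.75 ln(0.658667)
  = −0.75 × (-0.417537) = 0.313153 substitutions/site.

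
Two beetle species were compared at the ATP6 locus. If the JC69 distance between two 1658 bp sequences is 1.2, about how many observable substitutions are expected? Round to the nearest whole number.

992

Invert JC69: p = (3/4)(1 − e^(−4d/3)) = 0.75 × (1 − e^(-1.6)) = 0.75 × (1 − 0.201897) = 0.598577.
Expected differing sites = pL ≈ 0.598577 × 1658 = 992.440666 ≈ 992.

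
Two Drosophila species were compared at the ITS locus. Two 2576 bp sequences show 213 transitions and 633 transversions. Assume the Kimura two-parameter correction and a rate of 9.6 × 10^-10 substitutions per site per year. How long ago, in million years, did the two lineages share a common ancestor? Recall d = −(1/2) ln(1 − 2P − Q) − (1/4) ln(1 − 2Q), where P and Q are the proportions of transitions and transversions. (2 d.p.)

225.94

P = 213/2576 ≈ 0.082686 and Q = 633/2576 ≈ 0.24573.
Under the Kimura two-parameter model, d = −½ ln(1 − 2P − Q) − ¼ ln(1 − 2Q).
1 − 2P − Q = 0.588898, giving −½ ln(0.588898) = 0.264751.
1 − 2Q = 0.50854, giving −¼ ln(0.50854) = 0.169053.
d = 0.264751 + 0.169053 = 0.433804.
Under a molecular clock d = 2μt, so t = d/(2μ) = 0.433804 / (2 × 9.6 × 10^-10) = 225.94 million years.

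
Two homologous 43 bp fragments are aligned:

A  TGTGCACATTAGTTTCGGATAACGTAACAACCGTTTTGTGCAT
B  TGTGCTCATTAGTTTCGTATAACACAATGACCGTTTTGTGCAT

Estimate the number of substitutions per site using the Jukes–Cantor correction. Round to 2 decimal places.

0.15

The sequences differ at 6 of 43 sites (6, 18, 24, 25, 28, 29), so p = 6/43 ≈ 0.139535.
d = −(3/4) ln(1 − 4p/3) = −0.75 ln(1 − 0.186047) = −0.75 ln(0.813953)
  = −0.75 × (-0.205853) = 0.154390 substitutions/site.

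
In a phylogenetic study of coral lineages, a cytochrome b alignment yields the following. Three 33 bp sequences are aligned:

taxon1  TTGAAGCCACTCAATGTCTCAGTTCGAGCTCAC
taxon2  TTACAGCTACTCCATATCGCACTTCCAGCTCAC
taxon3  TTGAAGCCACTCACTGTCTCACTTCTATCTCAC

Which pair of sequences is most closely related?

taxon1–taxon2: 8/33 differ, p = 0.242, d = 0.293.
taxon1–taxon3: 4/33 differ, p = 0.121, d = 0.132.
taxon2–taxon3: 9/33 differ, p = 0.273, d = 0.339.
The smallest distance is between taxon1 and taxon3.

taxon1 and taxon3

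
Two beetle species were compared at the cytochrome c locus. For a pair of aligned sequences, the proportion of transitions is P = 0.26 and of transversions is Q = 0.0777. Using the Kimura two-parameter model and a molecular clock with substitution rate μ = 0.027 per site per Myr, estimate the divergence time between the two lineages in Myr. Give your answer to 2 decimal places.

9.21

Under the Kimura two-parameter model, d = −½ ln(1 − 2P − Q) − ¼ ln(1 − 2Q).
1 − 2P − Q = 0.4023, giving −½ ln(0.4023) = 0.455279.
1 − 2Q = 0.8446, giving −¼ ln(0.8446) = 0.042223.
d = 0.455279 + 0.042223 = 0.497502.
Under a molecular clock d = 2μt, so t = d/(2μ) = 0.497502 / (2 × 0.027) = 9.21 Myr.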